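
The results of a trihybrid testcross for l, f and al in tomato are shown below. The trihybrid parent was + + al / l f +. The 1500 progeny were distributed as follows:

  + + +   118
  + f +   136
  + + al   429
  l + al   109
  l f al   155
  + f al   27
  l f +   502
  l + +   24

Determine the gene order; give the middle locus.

The two rarest classes, + f al and l + +, are the double crossovers. Comparing them with the parentals, only the f allele has switched, so f is the middle locus and the order is l – f – al.

f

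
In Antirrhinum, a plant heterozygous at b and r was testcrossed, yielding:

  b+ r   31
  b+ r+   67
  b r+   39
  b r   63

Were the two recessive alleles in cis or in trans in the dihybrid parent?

The two most frequent classes are b+ r+ (67) and b r (63); these are the parental (non-recombinant) types.
So the F1 carried b+ r+ on one chromosome and b r on the other — the recessive alleles are on the same chromosome (cis / coupling).

cis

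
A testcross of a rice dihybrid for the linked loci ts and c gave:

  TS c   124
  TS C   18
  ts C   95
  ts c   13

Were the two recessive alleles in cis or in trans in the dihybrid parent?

trans

The two most frequent classes are TS c (124) and ts C (95); these are the parental (non-recombinant) types.
So the F1 carried TS c on one chromosome and ts C on the other — the recessive alleles are on opposite chromosomes (trans / repulsion).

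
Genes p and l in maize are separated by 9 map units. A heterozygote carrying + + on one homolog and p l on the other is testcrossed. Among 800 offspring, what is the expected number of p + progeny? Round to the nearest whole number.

36

A map distance of 9 map units corresponds to a recombination frequency of 0.090.
The F1 is + + / p l, so p + is a recombinant gamete class with expected frequency r/2 = 0.090/2 = 0.0450.
Expected number = 0.0450 × 800 = 36.00 ≈ 36.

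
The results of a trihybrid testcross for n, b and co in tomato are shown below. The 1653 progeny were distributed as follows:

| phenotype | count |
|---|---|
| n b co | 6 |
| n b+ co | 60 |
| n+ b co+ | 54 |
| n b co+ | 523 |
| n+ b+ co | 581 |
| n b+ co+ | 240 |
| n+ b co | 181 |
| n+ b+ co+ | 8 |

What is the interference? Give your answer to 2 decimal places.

0.58

The two most frequent reciprocal classes, n b co+ and n+ b+ co, are the parental types, so the F1 was n b co+ / n+ b+ co.
The two rarest classes, n b co and n+ b+ co+, are the double crossovers. Comparing them with the parentals, only the co allele has switched, so co is the middle locus and the order is n – co – b.
n–co: (114 + 14)/1653 = 0.0774; co–b: (421 + 14)/1653 = 0.2632.
Expected DCO frequency = 0.0774 × 0.2632 ≈ 0.02037; observed = 14/1653 ≈ 0.00847.
Coefficient of coincidence = 0.00847/0.02037 ≈ 0.42; interference = 1 − 0.42 = 0.58.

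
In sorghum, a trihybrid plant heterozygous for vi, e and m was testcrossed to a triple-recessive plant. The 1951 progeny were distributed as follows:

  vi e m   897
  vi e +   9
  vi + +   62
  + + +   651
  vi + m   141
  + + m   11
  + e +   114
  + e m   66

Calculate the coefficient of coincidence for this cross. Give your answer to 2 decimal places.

0.96

The two most frequent reciprocal classes, + + + and vi e m, are the parental types, so the F1 was + + + / vi e m.
The two rarest classes, + + m and vi e +, are the double crossovers. Comparing them with the parentals, only the m allele has switched, so m is the middle locus and the order is vi – m – e.
vi–m: (128 + 20)/1951 = 0.0759; m–e: (255 + 20)/1951 = 0.1410.
Expected DCO frequency = 0.0759 × 0.1410 ≈ 0.01070; observed = 20/1951 ≈ 0.01025.
Coefficient of coincidence = 0.01025/0.01070 ≈ 0.96.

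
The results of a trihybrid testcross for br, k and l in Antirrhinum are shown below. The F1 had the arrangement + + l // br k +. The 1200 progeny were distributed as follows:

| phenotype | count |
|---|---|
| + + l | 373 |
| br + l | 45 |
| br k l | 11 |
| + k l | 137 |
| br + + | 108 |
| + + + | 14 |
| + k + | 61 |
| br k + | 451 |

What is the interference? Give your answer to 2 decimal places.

The two rarest classes, + + + and br k l, are the double crossovers. Comparing them with the parentals, only the l allele has switched, so l is the middle locus and the order is br – l – k.
br–l: (106 + 25)/1200 = 0.1092; l–k: (245 + 25)/1200 = 0.2250.
Expected DCO frequency = 0.1092 × 0.2250 ≈ 0.02457; observed = 25/1200 ≈ 0.02083.
Coefficient of coincidence = 0.02083/0.02457 ≈ 0.85; interference = 1 − 0.85 = 0.15.

0.15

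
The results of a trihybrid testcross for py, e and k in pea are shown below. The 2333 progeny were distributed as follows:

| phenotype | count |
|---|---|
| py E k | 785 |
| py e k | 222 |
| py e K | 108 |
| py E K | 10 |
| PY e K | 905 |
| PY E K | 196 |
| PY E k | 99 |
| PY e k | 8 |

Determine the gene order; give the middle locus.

The two most frequent reciprocal classes, PY e K and py E k, are the parental types, so the F1 was PY e K / py E k.
The two rarest classes, PY e k and py E K, are the double crossovers. Comparing them with the parentals, only the k allele has switched, so k is the middle locus and the order is py – k – e.

k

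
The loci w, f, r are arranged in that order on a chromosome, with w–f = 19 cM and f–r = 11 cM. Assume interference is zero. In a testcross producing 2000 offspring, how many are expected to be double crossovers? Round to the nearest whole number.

42

Map distances give recombination frequencies of 0.190 and 0.110 for the two intervals.
With no interference, expected double-crossover frequency = 0.190 × 0.110 = 0.02090.
Expected number = 0.02090 × 2000 = 41.80 ≈ 42.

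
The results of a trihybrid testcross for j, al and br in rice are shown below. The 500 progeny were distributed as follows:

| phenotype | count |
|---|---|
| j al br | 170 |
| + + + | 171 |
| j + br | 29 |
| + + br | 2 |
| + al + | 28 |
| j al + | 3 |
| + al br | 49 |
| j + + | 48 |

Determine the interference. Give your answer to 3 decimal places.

The two most frequent reciprocal classes, + + + and j al br, are the parental types, so the F1 was + + + / j al br.
The two rarest classes, + + br and j al +, are the double crossovers. Comparing them with the parentals, only the br allele has switched, so br is the middle locus and the order is al – br – j.
al–br: (57 + 5)/500 = 0.1240; br–j: (97 + 5)/500 = 0.2040.
Expected DCO frequency = 0.1240 × 0.2040 ≈ 0.02530; observed = 5/500 ≈ 0.01000.
Coefficient of coincidence = 0.01000/0.02530 ≈ 0.395; interference = 1 − 0.395 = 0.605.

0.605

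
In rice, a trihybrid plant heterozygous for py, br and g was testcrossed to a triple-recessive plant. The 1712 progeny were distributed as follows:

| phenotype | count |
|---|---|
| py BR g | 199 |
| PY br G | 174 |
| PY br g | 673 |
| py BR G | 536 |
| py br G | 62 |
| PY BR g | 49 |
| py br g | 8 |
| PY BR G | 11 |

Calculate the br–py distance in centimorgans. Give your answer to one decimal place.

7.6 centimorgans

The two most frequent reciprocal classes, py BR G and PY br g, are the parental types, so the F1 was py BR G / PY br g.
The two rarest classes, PY BR G and py br g, are the double crossovers. Comparing them with the parentals, only the py allele has switched, so py is the middle locus and the order is g – py – br.
Crossovers in the py–br interval produce the single-crossover classes py br G and PY BR g (62 + 49 = 111) plus the double crossovers (19).
RF(py–br) = (111 + 19) / 1712 = 130/1712 = 0.0759 → 7.6 centimorgans.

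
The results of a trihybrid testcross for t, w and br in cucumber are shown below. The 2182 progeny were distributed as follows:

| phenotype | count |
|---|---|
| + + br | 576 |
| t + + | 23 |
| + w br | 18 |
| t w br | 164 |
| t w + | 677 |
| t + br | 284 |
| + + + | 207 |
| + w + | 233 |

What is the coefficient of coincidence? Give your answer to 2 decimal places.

0.39

The two most frequent reciprocal classes, t w + and + + br, are the parental types, so the F1 was t w + / + + br.
The two rarest classes, t + + and + w br, are the double crossovers. Comparing them with the parentals, only the w allele has switched, so w is the middle locus and the order is br – w – t.
br–w: (371 + 41)/2182 = 0.1888; w–t: (517 + 41)/2182 = 0.2557.
Expected DCO frequency = 0.1888 × 0.2557 ≈ 0.04828; observed = 41/2182 ≈ 0.01879.
Coefficient of coincidence = 0.01879/0.04828 ≈ 0.39.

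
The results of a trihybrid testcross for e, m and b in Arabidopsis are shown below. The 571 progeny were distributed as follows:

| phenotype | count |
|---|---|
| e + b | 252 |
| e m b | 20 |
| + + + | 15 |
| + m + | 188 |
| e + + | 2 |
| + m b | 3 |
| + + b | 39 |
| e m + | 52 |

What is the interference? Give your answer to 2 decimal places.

0.26

The two most frequent reciprocal classes, + m + and e + b, are the parental types, so the F1 was + m + / e + b.
The two rarest classes, + m b and e + +, are the double crossovers. Comparing them with the parentals, only the b allele has switched, so b is the middle locus and the order is m – b – e.
m–b: (35 + 5)/571 = 0.0701; b–e: (91 + 5)/571 = 0.1681.
Expected DCO frequency = 0.0701 × 0.1681 ≈ 0.01178; observed = 5/571 ≈ 0.00876.
Coefficient of coincidence = 0.00876/0.01178 ≈ 0.74; interference = 1 − 0.74 = 0.26.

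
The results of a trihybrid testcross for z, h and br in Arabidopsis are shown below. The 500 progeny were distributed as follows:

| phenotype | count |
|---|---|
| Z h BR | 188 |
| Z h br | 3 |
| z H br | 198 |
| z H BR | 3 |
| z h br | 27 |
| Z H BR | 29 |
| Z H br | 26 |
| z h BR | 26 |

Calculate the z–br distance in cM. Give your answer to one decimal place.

11.6 cM

The two most frequent reciprocal classes, Z h BR and z H br, are the parental types, so the F1 was Z h BR / z H br.
The two rarest classes, Z h br and z H BR, are the double crossovers. Comparing them with the parentals, only the br allele has switched, so br is the middle locus and the order is z – br – h.
Crossovers in the z–br interval produce the single-crossover classes z h BR and Z H br (26 + 26 = 52) plus the double crossovers (6).
RF(z–br) = (52 + 6) / 500 = 58/500 = 0.1160 → 11.6 cM.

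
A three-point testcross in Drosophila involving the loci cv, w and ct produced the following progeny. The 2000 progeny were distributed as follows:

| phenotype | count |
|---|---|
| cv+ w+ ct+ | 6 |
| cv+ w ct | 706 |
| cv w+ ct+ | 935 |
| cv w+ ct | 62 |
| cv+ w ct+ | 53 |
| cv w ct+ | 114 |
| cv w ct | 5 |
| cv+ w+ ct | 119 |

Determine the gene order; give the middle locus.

cv

The two most frequent reciprocal classes, cv+ w ct and cv w+ ct+, are the parental types, so the F1 was cv+ w ct / cv w+ ct+.
The two rarest classes, cv w ct and cv+ w+ ct+, are the double crossovers. Comparing them with the parentals, only the cv allele has switched, so cv is the middle locus and the order is w – cv – ct.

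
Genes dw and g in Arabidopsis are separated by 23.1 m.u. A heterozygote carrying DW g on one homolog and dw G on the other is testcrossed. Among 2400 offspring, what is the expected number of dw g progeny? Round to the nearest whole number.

277

A map distance of 23.1 m.u. corresponds to a recombination frequency of 0.231.
The F1 is DW g / dw G, so dw g is a recombinant gamete class with expected frequency r/2 = 0.231/2 = 0.1155.
Expected number = 0.1155 × 2400 = 277.20 ≈ 277.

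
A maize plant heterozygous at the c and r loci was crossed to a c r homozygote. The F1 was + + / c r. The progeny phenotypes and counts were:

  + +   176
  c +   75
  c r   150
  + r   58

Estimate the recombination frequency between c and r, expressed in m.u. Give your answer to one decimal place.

The recombinant classes are + r and c +: 58 + 75 = 133.
Recombination frequency = 133/459 = 0.2898 ≈ 29.0%, i.e. 29.0 m.u.

29.0 m.u.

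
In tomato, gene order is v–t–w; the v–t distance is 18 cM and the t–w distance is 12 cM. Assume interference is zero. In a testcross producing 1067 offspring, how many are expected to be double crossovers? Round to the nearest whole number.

Map distances give recombination frequencies of 0.180 and 0.120 for the two intervals.
With no interference, expected double-crossover frequency = 0.180 × 0.120 = 0.02160.
Expected number = 0.02160 × 1067 = 23.05 ≈ 23.

23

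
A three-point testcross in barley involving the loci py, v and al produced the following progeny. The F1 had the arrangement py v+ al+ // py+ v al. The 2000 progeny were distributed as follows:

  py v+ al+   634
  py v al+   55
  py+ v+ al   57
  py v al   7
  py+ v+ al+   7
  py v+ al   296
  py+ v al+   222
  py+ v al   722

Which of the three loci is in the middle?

py

The two rarest classes, py+ v+ al+ and py v al, are the double crossovers. Comparing them with the parentals, only the py allele has switched, so py is the middle locus and the order is v – py – al.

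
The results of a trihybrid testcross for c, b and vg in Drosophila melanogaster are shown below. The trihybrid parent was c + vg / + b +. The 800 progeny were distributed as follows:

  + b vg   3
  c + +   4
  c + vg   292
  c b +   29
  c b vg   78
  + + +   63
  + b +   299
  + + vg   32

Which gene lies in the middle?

vg

The two rarest classes, c + + and + b vg, are the double crossovers. Comparing them with the parentals, only the vg allele has switched, so vg is the middle locus and the order is b – vg – c.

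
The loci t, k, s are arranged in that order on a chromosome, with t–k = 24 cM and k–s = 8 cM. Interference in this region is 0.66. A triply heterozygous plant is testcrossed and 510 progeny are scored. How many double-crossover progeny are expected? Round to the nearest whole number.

Map distances give recombination frequencies of 0.240 and 0.080 for the two intervals.
With interference 0.66 (so coincidence = 0.34), expected double-crossover frequency = 0.240 × 0.080 × 0.34 = 0.00653.
Expected number = 0.00653 × 510 = 3.33 ≈ 3.

3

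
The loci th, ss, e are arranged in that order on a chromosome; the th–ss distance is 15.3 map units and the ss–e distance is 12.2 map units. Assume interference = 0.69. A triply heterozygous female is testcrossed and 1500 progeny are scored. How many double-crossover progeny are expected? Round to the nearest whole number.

9

Map distances give recombination frequencies of 0.153 and 0.122 for the two intervals.
With interference 0.69 (so coincidence = 0.31), expected double-crossover frequency = 0.153 × 0.122 × 0.31 = 0.00579.
Expected number = 0.00579 × 1500 = 8.68 ≈ 9.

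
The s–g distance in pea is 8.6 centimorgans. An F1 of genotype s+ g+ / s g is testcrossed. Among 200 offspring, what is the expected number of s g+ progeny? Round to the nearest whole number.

A map distance of 8.6 centimorgans corresponds to a recombination frequency of 0.086.
The F1 is s+ g+ / s g, so s g+ is a recombinant gamete class with expected frequency r/2 = 0.086/2 = 0.0430.
Expected number = 0.0430 × 200 = 8.60 ≈ 9.

9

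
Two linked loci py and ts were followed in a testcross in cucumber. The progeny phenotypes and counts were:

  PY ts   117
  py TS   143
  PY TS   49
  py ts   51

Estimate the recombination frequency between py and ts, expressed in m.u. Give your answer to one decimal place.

The two most frequent classes, PY ts (117) and py TS (143), are the parental types, so the F1 was PY ts / py TS.
The recombinant classes are PY TS and py ts: 49 + 51 = 100.
Recombination frequency = 100/360 = 0.2778 ≈ 27.8%, i.e. 27.8 m.u.

27.8 m.u.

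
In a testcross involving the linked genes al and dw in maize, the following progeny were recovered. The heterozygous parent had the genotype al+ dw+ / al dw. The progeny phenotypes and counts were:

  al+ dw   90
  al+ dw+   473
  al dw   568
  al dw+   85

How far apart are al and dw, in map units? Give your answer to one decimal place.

14.4 map units

The recombinant classes are al+ dw and al dw+: 90 + 85 = 175.
Recombination frequency = 175/1216 = 0.1439 ≈ 14.4%, i.e. 14.4 map units.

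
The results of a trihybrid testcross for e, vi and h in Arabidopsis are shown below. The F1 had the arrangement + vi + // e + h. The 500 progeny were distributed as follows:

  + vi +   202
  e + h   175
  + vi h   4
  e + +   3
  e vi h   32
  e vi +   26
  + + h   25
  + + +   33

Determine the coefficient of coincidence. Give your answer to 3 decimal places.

The two rarest classes, + vi h and e + +, are the double crossovers. Comparing them with the parentals, only the h allele has switched, so h is the middle locus and the order is e – h – vi.
e–h: (51 + 7)/500 = 0.1160; h–vi: (65 + 7)/500 = 0.1440.
Expected DCO frequency = 0.1160 × 0.1440 ≈ 0.01670; observed = 7/500 ≈ 0.01400.
Coefficient of coincidence = 0.01400/0.01670 ≈ 0.838.

0.838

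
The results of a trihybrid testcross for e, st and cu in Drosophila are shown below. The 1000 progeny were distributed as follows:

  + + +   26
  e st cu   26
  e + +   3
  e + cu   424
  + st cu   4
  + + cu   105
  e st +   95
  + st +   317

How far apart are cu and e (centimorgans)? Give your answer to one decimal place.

20.7 centimorgans

The two most frequent reciprocal classes, e + cu and + st +, are the parental types, so the F1 was e + cu / + st +.
The two rarest classes, e + + and + st cu, are the double crossovers. Comparing them with the parentals, only the cu allele has switched, so cu is the middle locus and the order is e – cu – st.
Crossovers in the e–cu interval produce the single-crossover classes + + cu and e st + (105 + 95 = 200) plus the double crossovers (7).
RF(e–cu) = (200 + 7) / 1000 = 207/1000 = 0.2070 → 20.7 centimorgans.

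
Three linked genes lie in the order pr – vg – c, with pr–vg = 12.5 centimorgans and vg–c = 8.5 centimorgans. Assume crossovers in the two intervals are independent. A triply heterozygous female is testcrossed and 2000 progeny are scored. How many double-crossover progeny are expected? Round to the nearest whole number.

21

Map distances give recombination frequencies of 0.125 and 0.085 for the two intervals.
With no interference, expected double-crossover frequency = 0.125 × 0.085 = 0.01063.
Expected number = 0.01063 × 2000 = 21.25 ≈ 21.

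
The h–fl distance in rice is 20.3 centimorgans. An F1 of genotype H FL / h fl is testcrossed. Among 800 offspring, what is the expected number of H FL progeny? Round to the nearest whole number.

319

A map distance of 20.3 centimorgans corresponds to a recombination frequency of 0.203.
The F1 is H FL / h fl, so H FL is a parental gamete class with expected frequency (1 − r)/2 = 0.797/2 = 0.3985.
Expected number = 0.3985 × 800 = 318.80 ≈ 319.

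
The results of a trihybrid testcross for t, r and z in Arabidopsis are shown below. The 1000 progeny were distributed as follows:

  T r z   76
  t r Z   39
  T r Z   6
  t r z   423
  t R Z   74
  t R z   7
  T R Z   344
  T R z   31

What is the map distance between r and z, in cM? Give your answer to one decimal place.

The two most frequent reciprocal classes, t r z and T R Z, are the parental types, so the F1 was t r z / T R Z.
The two rarest classes, t R z and T r Z, are the double crossovers. Comparing them with the parentals, only the r allele has switched, so r is the middle locus and the order is t – r – z.
Crossovers in the r–z interval produce the single-crossover classes t r Z and T R z (39 + 31 = 70) plus the double crossovers (13).
RF(r–z) = (70 + 13) / 1000 = 83/1000 = 0.0830 → 8.3 cM.

8.3 cM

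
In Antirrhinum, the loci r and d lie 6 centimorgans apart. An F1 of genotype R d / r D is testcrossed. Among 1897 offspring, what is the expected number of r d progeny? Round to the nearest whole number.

57

A map distance of 6 centimorgans corresponds to a recombination frequency of 0.060.
The F1 is R d / r D, so r d is a recombinant gamete class with expected frequency r/2 = 0.060/2 = 0.0300.
Expected number = 0.0300 × 1897 = 56.91 ≈ 57.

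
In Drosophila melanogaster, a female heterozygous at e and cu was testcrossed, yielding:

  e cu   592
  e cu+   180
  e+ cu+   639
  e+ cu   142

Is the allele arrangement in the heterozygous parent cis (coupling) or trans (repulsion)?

cis

The two most frequent classes are e+ cu+ (639) and e cu (592); these are the parental (non-recombinant) types.
So the F1 carried e+ cu+ on one chromosome and e cu on the other — the recessive alleles are on the same chromosome (cis / coupling).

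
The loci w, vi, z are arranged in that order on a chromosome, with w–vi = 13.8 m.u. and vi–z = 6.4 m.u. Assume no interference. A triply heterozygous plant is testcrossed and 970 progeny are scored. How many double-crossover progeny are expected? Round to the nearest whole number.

Map distances give recombination frequencies of 0.138 and 0.064 for the two intervals.
With no interference, expected double-crossover frequency = 0.138 × 0.064 = 0.00883.
Expected number = 0.00883 × 970 = 8.57 ≈ 9.

9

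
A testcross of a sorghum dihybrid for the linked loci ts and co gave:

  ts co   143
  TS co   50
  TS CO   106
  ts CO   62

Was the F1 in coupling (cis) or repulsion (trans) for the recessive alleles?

The two most frequent classes are TS CO (106) and ts co (143); these are the parental (non-recombinant) types.
So the F1 carried TS CO on one chromosome and ts co on the other — the recessive alleles are on the same chromosome (cis / coupling).

cis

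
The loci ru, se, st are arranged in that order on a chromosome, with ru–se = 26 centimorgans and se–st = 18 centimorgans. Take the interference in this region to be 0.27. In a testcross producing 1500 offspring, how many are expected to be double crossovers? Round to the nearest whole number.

Map distances give recombination frequencies of 0.260 and 0.180 for the two intervals.
With interference 0.27 (so coincidence = 0.73), expected double-crossover frequency = 0.260 × 0.180 × 0.73 = 0.03416.
Expected number = 0.03416 × 1500 = 51.25 ≈ 51.

51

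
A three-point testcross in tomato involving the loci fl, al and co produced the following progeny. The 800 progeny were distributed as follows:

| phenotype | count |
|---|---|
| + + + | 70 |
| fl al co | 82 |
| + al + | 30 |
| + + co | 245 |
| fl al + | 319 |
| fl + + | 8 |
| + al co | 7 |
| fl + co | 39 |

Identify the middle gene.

al

The two most frequent reciprocal classes, + + co and fl al +, are the parental types, so the F1 was + + co / fl al +.
The two rarest classes, + al co and fl + +, are the double crossovers. Comparing them with the parentals, only the al allele has switched, so al is the middle locus and the order is fl – al – co.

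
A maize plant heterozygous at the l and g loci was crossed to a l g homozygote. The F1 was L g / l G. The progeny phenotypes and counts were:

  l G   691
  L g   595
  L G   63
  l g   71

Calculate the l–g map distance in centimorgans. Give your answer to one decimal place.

9.4 centimorgans

The recombinant classes are L G and l g: 63 + 71 = 134.
Recombination frequency = 134/1420 = 0.0944 ≈ 9.4%, i.e. 9.4 centimorgans.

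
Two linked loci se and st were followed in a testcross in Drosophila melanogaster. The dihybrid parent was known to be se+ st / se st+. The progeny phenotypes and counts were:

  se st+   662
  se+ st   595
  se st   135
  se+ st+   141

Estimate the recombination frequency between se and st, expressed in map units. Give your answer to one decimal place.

18.0 map units

The recombinant classes are se+ st+ and se st: 141 + 135 = 276.
Recombination frequency = 276/1533 = 0.1800 ≈ 18.0%, i.e. 18.0 map units.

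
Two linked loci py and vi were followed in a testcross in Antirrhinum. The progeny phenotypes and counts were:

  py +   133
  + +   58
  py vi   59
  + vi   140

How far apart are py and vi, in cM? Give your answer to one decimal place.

30.0 cM

The two most frequent classes, + vi (140) and py + (133), are the parental types, so the F1 was + vi / py +.
The recombinant classes are + + and py vi: 58 + 59 = 117.
Recombination frequency = 117/390 = 0.3000 ≈ 30.0%, i.e. 30.0 cM.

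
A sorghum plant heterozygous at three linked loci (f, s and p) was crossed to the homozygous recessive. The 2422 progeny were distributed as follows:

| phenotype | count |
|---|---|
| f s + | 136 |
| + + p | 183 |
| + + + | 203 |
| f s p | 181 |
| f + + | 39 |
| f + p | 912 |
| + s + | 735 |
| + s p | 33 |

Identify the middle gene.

p

The two most frequent reciprocal classes, f + p and + s +, are the parental types, so the F1 was f + p / + s +.
The two rarest classes, f + + and + s p, are the double crossovers. Comparing them with the parentals, only the p allele has switched, so p is the middle locus and the order is s – p – f.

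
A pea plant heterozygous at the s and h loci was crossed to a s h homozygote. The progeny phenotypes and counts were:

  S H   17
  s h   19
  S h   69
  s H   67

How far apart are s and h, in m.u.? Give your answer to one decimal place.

20.9 m.u.

The two most frequent classes, S h (69) and s H (67), are the parental types, so the F1 was S h / s H.
The recombinant classes are S H and s h: 17 + 19 = 36.
Recombination frequency = 36/172 = 0.2093 ≈ 20.9%, i.e. 20.9 m.u.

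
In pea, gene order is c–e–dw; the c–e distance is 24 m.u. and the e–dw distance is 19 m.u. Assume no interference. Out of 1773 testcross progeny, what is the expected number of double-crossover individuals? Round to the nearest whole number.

Map distances give recombination frequencies of 0.240 and 0.190 for the two intervals.
With no interference, expected double-crossover frequency = 0.240 × 0.190 = 0.04560.
Expected number = 0.04560 × 1773 = 80.85 ≈ 81.

81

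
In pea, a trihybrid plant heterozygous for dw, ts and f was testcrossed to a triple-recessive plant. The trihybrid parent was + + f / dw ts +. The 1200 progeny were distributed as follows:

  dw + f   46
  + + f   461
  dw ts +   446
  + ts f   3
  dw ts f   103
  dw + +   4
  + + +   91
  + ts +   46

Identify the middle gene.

ts

The two rarest classes, + ts f and dw + +, are the double crossovers. Comparing them with the parentals, only the ts allele has switched, so ts is the middle locus and the order is f – ts – dw.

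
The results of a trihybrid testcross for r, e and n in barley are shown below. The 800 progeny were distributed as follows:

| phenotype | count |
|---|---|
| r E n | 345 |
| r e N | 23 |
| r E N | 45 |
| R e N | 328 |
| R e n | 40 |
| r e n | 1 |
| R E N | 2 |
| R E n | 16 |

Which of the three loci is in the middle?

e

The two most frequent reciprocal classes, r E n and R e N, are the parental types, so the F1 was r E n / R e N.
The two rarest classes, r e n and R E N, are the double crossovers. Comparing them with the parentals, only the e allele has switched, so e is the middle locus and the order is r – e – n.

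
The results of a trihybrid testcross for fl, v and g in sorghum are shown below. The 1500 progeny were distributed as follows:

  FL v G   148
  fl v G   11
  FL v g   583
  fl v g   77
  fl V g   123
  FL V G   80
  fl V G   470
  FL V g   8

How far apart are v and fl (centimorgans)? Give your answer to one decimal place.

11.7 centimorgans

The two most frequent reciprocal classes, FL v g and fl V G, are the parental types, so the F1 was FL v g / fl V G.
The two rarest classes, FL V g and fl v G, are the double crossovers. Comparing them with the parentals, only the v allele has switched, so v is the middle locus and the order is g – v – fl.
Crossovers in the v–fl interval produce the single-crossover classes fl v g and FL V G (77 + 80 = 157) plus the double crossovers (19).
RF(v–fl) = (157 + 19) / 1500 = 176/1500 = 0.1173 → 11.7 centimorgans.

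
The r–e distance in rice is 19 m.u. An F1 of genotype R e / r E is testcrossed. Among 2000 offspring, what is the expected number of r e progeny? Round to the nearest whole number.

190

A map distance of 19 m.u. corresponds to a recombination frequency of 0.190.
The F1 is R e / r E, so r e is a recombinant gamete class with expected frequency r/2 = 0.190/2 = 0.0950.
Expected number = 0.0950 × 2000 = 190.00 ≈ 190.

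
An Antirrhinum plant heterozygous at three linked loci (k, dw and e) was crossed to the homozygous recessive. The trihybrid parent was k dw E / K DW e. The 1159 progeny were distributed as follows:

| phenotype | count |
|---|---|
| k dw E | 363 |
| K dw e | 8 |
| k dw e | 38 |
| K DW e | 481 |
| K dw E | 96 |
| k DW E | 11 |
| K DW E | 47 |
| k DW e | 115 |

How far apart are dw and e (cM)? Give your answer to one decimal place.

The two rarest classes, k DW E and K dw e, are the double crossovers. Comparing them with the parentals, only the dw allele has switched, so dw is the middle locus and the order is e – dw – k.
Crossovers in the e–dw interval produce the single-crossover classes k dw e and K DW E (38 + 47 = 85) plus the double crossovers (19).
RF(e–dw) = (85 + 19) / 1159 = 104/1159 = 0.0897 → 9.0 cM.

9.0 cM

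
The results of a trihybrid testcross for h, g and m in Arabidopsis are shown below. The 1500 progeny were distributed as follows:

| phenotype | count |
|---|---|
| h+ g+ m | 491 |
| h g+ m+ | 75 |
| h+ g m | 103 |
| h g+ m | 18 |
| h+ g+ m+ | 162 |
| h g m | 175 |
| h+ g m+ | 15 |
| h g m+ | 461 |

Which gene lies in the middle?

h

The two most frequent reciprocal classes, h g m+ and h+ g+ m, are the parental types, so the F1 was h g m+ / h+ g+ m.
The two rarest classes, h+ g m+ and h g+ m, are the double crossovers. Comparing them with the parentals, only the h allele has switched, so h is the middle locus and the order is m – h – g.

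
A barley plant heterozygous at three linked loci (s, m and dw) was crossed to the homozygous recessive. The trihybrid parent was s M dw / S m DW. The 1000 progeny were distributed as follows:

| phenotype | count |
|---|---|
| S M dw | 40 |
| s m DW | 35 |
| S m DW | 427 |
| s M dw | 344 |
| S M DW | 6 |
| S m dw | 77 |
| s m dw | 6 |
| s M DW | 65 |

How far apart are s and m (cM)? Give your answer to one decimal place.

The two rarest classes, s m dw and S M DW, are the double crossovers. Comparing them with the parentals, only the m allele has switched, so m is the middle locus and the order is dw – m – s.
Crossovers in the m–s interval produce the single-crossover classes S M dw and s m DW (40 + 35 = 75) plus the double crossovers (12).
RF(m–s) = (75 + 12) / 1000 = 87/1000 = 0.0870 → 8.7 cM.

8.7 cM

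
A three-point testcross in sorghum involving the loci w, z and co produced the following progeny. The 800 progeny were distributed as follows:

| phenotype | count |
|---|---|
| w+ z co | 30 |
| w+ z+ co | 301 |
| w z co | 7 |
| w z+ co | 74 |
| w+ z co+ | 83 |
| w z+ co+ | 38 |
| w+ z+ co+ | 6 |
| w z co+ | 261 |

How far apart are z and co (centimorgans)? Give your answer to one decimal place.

10.1 centimorgans

The two most frequent reciprocal classes, w z co+ and w+ z+ co, are the parental types, so the F1 was w z co+ / w+ z+ co.
The two rarest classes, w z co and w+ z+ co+, are the double crossovers. Comparing them with the parentals, only the co allele has switched, so co is the middle locus and the order is w – co – z.
Crossovers in the co–z interval produce the single-crossover classes w z+ co+ and w+ z co (38 + 30 = 68) plus the double crossovers (13).
RF(co–z) = (68 + 13) / 800 = 81/800 = 0.1013 → 10.1 centimorgans.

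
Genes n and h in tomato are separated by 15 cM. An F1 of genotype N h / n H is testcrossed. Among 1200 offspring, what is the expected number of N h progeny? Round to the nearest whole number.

510

A map distance of 15 cM corresponds to a recombination frequency of 0.150.
The F1 is N h / n H, so N h is a parental gamete class with expected frequency (1 − r)/2 = 0.850/2 = 0.4250.
Expected number = 0.4250 × 1200 = 510.00 ≈ 510.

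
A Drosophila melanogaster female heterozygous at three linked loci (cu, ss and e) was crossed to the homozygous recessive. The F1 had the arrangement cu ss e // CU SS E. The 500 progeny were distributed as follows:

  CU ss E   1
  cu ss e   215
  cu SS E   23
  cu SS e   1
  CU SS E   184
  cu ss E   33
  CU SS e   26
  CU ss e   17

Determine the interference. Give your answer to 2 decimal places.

0.61

The two rarest classes, cu SS e and CU ss E, are the double crossovers. Comparing them with the parentals, only the ss allele has switched, so ss is the middle locus and the order is e – ss – cu.
e–ss: (59 + 2)/500 = 0.1220; ss–cu: (40 + 2)/500 = 0.0840.
Expected DCO frequency = 0.1220 × 0.0840 ≈ 0.01025; observed = 2/500 ≈ 0.00400.
Coefficient of coincidence = 0.00400/0.01025 ≈ 0.39; interference = 1 − 0.39 = 0.61.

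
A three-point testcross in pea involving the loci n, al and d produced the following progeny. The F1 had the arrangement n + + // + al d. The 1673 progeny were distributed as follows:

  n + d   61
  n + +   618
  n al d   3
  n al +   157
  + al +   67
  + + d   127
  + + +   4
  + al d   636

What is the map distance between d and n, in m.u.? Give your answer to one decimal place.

8.1 m.u.

The two rarest classes, + + + and n al d, are the double crossovers. Comparing them with the parentals, only the n allele has switched, so n is the middle locus and the order is d – n – al.
Crossovers in the d–n interval produce the single-crossover classes n + d and + al + (61 + 67 = 128) plus the double crossovers (7).
RF(d–n) = (128 + 7) / 1673 = 135/1673 = 0.0807 → 8.1 m.u.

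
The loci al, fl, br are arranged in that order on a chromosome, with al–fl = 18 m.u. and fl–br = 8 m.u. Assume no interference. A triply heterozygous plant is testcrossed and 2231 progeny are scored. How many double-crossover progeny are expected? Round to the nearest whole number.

32

Map distances give recombination frequencies of 0.180 and 0.080 for the two intervals.
With no interference, expected double-crossover frequency = 0.180 × 0.080 = 0.01440.
Expected number = 0.01440 × 2231 = 32.13 ≈ 32.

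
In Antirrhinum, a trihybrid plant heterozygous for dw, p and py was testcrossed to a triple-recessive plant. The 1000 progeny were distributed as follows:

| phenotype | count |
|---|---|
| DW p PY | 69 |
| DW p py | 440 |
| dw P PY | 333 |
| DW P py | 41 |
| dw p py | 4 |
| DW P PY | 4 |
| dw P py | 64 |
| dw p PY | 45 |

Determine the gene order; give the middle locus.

The two most frequent reciprocal classes, DW p py and dw P PY, are the parental types, so the F1 was DW p py / dw P PY.
The two rarest classes, dw p py and DW P PY, are the double crossovers. Comparing them with the parentals, only the dw allele has switched, so dw is the middle locus and the order is p – dw – py.

dw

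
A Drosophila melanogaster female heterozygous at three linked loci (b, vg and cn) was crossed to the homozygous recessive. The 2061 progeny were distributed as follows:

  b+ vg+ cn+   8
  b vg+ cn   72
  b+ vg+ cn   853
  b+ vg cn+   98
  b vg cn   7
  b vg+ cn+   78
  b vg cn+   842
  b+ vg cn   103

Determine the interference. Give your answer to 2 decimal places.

0.15

The two most frequent reciprocal classes, b vg cn+ and b+ vg+ cn, are the parental types, so the F1 was b vg cn+ / b+ vg+ cn.
The two rarest classes, b vg cn and b+ vg+ cn+, are the double crossovers. Comparing them with the parentals, only the cn allele has switched, so cn is the middle locus and the order is b – cn – vg.
b–cn: (170 + 15)/2061 = 0.0898; cn–vg: (181 + 15)/2061 = 0.0951.
Expected DCO frequency = 0.0898 × 0.0951 ≈ 0.00854; observed = 15/2061 ≈ 0.00728.
Coefficient of coincidence = 0.00728/0.00854 ≈ 0.85; interference = 1 − 0.85 = 0.15.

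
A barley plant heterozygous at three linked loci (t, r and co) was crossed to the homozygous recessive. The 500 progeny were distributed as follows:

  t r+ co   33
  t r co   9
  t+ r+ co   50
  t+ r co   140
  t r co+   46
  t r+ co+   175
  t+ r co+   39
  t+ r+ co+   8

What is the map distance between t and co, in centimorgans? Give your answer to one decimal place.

The two most frequent reciprocal classes, t+ r co and t r+ co+, are the parental types, so the F1 was t+ r co / t r+ co+.
The two rarest classes, t r co and t+ r+ co+, are the double crossovers. Comparing them with the parentals, only the t allele has switched, so t is the middle locus and the order is co – t – r.
Crossovers in the co–t interval produce the single-crossover classes t+ r co+ and t r+ co (39 + 33 = 72) plus the double crossovers (17).
RF(co–t) = (72 + 17) / 500 = 89/500 = 0.1780 → 17.8 centimorgans.

17.8 centimorgans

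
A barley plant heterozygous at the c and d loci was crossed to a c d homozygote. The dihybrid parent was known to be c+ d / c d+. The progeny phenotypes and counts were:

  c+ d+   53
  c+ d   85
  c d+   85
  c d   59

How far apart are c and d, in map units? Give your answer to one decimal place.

The recombinant classes are c+ d+ and c d: 53 + 59 = 112.
Recombination frequency = 112/282 = 0.3972 ≈ 39.7%, i.e. 39.7 map units.

39.7 map units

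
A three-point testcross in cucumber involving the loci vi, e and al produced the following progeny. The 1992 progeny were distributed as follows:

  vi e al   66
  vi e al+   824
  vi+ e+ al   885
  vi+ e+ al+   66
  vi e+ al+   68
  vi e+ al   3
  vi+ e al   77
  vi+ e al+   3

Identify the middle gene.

vi

The two most frequent reciprocal classes, vi e al+ and vi+ e+ al, are the parental types, so the F1 was vi e al+ / vi+ e+ al.
The two rarest classes, vi+ e al+ and vi e+ al, are the double crossovers. Comparing them with the parentals, only the vi allele has switched, so vi is the middle locus and the order is e – vi – al.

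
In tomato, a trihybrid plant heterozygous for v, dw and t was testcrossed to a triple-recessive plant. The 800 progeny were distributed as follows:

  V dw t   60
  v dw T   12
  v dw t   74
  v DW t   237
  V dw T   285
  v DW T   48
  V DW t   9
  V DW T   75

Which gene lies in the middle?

The two most frequent reciprocal classes, v DW t and V dw T, are the parental types, so the F1 was v DW t / V dw T.
The two rarest classes, V DW t and v dw T, are the double crossovers. Comparing them with the parentals, only the v allele has switched, so v is the middle locus and the order is dw – v – t.

v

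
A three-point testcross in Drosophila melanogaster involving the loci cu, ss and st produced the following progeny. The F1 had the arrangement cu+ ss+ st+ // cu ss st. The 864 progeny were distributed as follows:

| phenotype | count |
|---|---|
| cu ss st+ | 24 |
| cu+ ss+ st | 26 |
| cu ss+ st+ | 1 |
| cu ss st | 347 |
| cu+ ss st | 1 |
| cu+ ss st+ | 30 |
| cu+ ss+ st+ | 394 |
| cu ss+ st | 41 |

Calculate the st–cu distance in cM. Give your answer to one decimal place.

The two rarest classes, cu ss+ st+ and cu+ ss st, are the double crossovers. Comparing them with the parentals, only the cu allele has switched, so cu is the middle locus and the order is st – cu – ss.
Crossovers in the st–cu interval produce the single-crossover classes cu+ ss+ st and cu ss st+ (26 + 24 = 50) plus the double crossovers (2).
RF(st–cu) = (50 + 2) / 864 = 52/864 = 0.0602 → 6.0 cM.

6.0 cM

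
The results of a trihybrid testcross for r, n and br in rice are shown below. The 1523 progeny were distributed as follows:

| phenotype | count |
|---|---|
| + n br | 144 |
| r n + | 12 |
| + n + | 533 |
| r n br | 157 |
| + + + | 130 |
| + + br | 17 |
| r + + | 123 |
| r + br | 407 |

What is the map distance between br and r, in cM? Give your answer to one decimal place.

The two most frequent reciprocal classes, + n + and r + br, are the parental types, so the F1 was + n + / r + br.
The two rarest classes, r n + and + + br, are the double crossovers. Comparing them with the parentals, only the r allele has switched, so r is the middle locus and the order is n – r – br.
Crossovers in the r–br interval produce the single-crossover classes + n br and r + + (144 + 123 = 267) plus the double crossovers (29).
RF(r–br) = (267 + 29) / 1523 = 296/1523 = 0.1944 → 19.4 cM.

19.4 cM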